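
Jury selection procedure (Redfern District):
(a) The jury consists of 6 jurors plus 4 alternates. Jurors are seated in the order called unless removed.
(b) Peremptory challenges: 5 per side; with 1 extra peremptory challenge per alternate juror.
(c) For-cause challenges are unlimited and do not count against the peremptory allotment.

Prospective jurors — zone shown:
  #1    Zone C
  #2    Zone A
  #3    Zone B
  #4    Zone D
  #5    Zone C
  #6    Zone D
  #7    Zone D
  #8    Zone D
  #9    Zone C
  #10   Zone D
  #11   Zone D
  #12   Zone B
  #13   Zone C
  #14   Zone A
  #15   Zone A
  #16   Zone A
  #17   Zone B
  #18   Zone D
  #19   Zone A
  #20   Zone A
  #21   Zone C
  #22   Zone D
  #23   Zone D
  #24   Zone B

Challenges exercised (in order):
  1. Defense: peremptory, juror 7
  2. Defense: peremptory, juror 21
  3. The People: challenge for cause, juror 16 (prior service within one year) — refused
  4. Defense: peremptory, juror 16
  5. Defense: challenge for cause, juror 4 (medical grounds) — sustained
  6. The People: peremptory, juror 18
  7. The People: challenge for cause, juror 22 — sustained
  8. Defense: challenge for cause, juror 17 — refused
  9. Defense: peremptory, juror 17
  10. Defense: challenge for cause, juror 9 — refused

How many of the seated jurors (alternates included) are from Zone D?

4

Removed: #4, #7, #16, #17, #18, #21, #22.
Seated (10 incl. alternates): #1, #2, #3, #5, #6, #8, #9, #10, #11, #12.
Of those, in Zone D: #6, #8, #10, #11 → 4.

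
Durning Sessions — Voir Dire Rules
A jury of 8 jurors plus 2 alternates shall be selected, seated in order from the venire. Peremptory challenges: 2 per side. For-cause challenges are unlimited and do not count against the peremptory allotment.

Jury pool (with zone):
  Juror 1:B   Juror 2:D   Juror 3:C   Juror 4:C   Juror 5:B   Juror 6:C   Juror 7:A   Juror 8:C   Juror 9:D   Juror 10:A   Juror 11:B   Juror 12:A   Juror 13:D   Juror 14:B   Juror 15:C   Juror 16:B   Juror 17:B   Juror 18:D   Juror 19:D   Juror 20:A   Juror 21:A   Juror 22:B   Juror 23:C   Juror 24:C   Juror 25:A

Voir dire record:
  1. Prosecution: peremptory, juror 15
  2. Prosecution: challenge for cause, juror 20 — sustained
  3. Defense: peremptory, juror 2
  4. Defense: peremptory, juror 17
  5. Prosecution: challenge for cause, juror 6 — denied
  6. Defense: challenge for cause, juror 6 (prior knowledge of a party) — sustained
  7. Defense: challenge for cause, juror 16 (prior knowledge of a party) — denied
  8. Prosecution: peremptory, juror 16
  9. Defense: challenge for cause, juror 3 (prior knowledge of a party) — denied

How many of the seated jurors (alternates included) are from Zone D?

Removed: #2, #6, #15, #16, #17, #20.
Seated (10 incl. alternates): #1, #3, #4, #5, #7, #8, #9, #10, #11, #12.
Of those, in Zone D: #9 → 1.

1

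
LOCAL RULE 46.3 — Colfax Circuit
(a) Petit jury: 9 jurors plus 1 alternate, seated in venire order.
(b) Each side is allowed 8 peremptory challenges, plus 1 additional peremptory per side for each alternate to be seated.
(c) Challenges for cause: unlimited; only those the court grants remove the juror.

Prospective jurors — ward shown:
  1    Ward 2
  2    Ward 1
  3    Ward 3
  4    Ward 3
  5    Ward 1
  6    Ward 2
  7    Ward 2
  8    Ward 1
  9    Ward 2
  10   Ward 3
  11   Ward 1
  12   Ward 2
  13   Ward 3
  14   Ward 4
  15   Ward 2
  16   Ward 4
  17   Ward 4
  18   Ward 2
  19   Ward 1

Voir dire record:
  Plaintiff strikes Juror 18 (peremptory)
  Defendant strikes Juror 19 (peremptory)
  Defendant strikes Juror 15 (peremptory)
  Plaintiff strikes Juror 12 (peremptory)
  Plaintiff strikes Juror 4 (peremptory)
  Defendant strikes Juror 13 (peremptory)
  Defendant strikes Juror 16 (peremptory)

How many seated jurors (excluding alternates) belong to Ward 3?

Removed: #4, #12, #13, #15, #16, #18, #19.
Seated jurors 1–9: #1, #2, #3, #5, #6, #7, #8, #9, #10 (alternates #11 not counted).
Of those, in Ward 3: #3, #10 → 2.

2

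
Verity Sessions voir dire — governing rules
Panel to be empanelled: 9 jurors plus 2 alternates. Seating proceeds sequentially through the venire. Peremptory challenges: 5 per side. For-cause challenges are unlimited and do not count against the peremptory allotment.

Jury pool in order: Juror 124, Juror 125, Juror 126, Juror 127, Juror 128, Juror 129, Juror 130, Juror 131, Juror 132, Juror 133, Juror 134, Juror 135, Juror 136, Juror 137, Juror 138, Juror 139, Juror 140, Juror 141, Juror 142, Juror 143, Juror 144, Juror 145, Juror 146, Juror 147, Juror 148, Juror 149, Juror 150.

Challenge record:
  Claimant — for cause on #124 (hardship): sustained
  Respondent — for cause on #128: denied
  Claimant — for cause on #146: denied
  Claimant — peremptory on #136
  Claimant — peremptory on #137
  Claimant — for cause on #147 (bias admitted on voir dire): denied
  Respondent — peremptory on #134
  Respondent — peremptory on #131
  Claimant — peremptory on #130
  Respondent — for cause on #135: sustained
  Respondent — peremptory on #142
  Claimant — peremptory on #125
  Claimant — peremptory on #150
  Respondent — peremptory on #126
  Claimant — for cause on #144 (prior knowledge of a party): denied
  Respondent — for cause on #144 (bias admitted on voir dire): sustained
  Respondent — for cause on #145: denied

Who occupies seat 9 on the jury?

141

Removed: #124, #125, #126, #130, #131, #134, #135, #136, #137, #142, #144, #150. (#128, #145, #146, #147 stay — for-cause denied.)
Seating in order: seats 1–9 → #127, #128, #129, #132, #133, #138, #139, #140, #141; alternates → #143, #145.
So seat 9 is #141.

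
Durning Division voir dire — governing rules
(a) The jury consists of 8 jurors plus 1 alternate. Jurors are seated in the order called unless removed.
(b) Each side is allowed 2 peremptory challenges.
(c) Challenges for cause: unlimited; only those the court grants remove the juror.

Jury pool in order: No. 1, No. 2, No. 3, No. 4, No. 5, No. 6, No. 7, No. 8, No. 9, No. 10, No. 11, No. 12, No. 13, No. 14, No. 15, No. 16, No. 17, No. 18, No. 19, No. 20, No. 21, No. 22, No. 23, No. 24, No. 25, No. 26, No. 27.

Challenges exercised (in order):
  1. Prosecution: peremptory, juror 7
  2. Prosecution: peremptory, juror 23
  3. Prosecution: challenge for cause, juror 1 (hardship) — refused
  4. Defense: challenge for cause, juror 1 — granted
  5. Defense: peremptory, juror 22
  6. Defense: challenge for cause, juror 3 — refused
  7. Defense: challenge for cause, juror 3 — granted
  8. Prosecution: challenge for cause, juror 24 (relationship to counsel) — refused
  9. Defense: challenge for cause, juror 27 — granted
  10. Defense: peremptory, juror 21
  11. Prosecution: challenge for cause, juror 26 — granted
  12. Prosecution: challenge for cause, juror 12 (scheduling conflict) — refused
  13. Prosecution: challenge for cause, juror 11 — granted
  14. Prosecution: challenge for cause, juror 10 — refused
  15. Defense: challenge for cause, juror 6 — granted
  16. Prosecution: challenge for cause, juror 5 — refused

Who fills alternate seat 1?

Removed: #1, #3, #6, #7, #11, #21, #22, #23, #26, #27. (#5, #10, #12, #24 stay — for-cause denied.)
Filling seats in venire order through position 9: #2, #4, #5, #8, #9, #10, #12, #13, #14.
So alternate 1 is #14.

14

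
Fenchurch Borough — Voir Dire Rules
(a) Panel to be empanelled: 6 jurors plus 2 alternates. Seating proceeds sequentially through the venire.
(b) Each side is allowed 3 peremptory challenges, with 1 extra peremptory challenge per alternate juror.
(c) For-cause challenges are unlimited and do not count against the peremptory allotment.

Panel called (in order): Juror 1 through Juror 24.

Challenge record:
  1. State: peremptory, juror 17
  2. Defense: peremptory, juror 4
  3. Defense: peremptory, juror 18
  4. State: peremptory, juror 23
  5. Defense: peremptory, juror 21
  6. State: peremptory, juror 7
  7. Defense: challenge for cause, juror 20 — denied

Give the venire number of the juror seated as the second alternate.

10

Removed: #4, #7, #17, #18, #21, #23. (#20 stays — for-cause denied.)
Seating in order: seats 1–6 → #1, #2, #3, #5, #6, #8; alternates → #9, #10.
So alternate 2 is #10.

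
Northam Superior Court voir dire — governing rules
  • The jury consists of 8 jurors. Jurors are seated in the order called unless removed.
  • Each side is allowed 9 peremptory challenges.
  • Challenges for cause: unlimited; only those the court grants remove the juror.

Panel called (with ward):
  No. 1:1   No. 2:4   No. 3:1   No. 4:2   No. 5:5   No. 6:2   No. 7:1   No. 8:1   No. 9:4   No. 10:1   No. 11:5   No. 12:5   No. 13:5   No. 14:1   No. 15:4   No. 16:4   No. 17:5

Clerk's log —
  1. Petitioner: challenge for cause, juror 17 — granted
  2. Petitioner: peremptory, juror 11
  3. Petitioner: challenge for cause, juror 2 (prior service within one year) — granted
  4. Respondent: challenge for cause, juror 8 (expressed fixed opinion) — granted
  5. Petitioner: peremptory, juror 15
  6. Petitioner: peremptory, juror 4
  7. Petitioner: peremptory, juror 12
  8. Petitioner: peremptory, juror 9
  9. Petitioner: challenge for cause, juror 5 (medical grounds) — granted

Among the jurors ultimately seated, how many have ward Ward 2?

Removed: #2, #4, #5, #8, #9, #11, #12, #15, #17.
Seated jurors 1–8: #1, #3, #6, #7, #10, #13, #14, #16.
Of those, in Ward 2: #6 → 1.

1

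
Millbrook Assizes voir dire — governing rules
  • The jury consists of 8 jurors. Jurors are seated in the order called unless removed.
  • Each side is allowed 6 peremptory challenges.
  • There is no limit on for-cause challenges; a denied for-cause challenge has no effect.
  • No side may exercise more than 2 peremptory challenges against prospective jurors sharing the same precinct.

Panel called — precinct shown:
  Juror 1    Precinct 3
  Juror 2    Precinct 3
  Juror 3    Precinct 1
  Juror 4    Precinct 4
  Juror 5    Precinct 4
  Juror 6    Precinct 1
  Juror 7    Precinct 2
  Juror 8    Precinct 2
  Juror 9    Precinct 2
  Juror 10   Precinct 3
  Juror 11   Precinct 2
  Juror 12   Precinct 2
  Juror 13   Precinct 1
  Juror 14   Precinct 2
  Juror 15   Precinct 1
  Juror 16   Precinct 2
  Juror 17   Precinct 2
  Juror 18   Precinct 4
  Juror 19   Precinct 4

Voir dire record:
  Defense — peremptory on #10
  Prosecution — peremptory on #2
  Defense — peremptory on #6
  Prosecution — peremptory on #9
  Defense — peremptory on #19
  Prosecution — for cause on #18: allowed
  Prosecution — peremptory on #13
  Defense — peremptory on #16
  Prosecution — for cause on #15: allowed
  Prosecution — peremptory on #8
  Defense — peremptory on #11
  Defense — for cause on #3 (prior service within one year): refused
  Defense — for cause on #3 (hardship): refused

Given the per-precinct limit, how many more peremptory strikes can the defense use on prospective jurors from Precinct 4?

Defense peremptories so far: #10, #6, #19, #16, #11 — 5 of 6 used, 1 left overall.
Against Precinct 4: #19 — 1 used; per-precinct cap 2 leaves 1.
Binding limit: min(1, 1) = 1.

1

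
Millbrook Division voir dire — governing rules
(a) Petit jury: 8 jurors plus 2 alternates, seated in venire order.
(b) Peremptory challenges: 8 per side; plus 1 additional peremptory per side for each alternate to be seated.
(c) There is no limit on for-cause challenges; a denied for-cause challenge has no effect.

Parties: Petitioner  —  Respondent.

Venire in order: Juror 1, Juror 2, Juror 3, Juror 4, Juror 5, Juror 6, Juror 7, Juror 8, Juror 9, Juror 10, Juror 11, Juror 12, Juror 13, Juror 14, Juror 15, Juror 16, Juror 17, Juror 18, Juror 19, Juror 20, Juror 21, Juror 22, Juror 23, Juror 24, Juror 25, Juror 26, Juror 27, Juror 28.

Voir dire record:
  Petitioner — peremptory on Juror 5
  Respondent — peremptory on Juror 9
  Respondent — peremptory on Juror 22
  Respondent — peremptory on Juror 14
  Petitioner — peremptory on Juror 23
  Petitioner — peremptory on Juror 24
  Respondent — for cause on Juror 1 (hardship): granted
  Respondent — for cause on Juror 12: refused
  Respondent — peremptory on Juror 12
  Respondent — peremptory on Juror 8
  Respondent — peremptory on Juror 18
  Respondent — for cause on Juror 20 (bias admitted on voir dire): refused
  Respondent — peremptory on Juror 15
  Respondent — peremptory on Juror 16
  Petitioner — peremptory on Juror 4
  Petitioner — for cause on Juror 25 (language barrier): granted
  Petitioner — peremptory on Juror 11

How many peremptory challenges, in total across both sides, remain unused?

7

Petitioner allotment: 8 base + 1 × 2 alternates = 10. Respondent allotment: 8 base + 1 × 2 alternates = 10.
Petitioner peremptories used: #5, #23, #24, #4, #11 — 5 (the for-cause on #25 doesn't count).
Respondent peremptories used: #9, #22, #14, #12, #8, #18, #15, #16 — 8 (for-cause on #1, #12, #20 don't count).
Remaining: (10 − 5) + (10 − 8) = 7.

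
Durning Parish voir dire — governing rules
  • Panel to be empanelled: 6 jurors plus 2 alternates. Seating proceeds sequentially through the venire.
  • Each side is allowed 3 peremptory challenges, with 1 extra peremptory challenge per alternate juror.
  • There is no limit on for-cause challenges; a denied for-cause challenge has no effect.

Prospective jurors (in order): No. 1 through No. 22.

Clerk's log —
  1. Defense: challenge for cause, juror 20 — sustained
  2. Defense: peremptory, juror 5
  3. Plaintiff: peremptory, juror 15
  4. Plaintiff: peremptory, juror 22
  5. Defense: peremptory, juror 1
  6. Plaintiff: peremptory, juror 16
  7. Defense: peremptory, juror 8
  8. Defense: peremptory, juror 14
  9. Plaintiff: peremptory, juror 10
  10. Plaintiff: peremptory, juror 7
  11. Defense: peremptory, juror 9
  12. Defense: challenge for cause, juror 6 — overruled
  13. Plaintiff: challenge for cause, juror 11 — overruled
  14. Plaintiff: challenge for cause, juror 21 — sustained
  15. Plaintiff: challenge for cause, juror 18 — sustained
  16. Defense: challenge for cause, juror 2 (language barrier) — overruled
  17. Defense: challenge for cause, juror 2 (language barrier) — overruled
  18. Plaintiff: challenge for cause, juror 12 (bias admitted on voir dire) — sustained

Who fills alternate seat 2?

19

Removed: #1, #5, #7, #8, #9, #10, #12, #14, #15, #16, #18, #20, #21, #22. (#2, #6, #11 stay — for-cause denied.)
Filling seats in venire order through position 8: #2, #3, #4, #6, #11, #13, #17, #19.
So alternate 2 is #19.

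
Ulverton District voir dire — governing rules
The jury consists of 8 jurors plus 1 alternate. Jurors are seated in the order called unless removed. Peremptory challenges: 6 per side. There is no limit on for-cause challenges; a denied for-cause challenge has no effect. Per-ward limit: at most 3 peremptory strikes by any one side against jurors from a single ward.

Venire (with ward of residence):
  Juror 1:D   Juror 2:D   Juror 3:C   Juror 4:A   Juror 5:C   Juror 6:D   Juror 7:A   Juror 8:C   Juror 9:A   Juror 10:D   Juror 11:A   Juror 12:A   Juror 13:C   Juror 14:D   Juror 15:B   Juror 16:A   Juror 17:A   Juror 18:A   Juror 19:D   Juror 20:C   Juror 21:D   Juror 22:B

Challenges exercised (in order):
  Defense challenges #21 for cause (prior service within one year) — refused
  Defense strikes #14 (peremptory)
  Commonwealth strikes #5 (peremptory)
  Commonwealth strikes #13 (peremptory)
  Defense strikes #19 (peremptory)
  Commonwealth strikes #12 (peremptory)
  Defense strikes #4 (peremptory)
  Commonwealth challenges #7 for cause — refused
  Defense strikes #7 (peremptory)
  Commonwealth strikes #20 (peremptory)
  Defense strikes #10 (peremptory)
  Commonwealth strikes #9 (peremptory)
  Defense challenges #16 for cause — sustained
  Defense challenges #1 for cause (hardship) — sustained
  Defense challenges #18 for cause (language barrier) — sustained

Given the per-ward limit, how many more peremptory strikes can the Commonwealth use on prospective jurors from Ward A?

Commonwealth peremptories so far: #5, #13, #12, #20, #9 — 5 of 6 used, 1 left overall.
Against Ward A: #12, #9 — 2 used; per-ward cap 3 leaves 1.
Binding limit: min(1, 1) = 1.

1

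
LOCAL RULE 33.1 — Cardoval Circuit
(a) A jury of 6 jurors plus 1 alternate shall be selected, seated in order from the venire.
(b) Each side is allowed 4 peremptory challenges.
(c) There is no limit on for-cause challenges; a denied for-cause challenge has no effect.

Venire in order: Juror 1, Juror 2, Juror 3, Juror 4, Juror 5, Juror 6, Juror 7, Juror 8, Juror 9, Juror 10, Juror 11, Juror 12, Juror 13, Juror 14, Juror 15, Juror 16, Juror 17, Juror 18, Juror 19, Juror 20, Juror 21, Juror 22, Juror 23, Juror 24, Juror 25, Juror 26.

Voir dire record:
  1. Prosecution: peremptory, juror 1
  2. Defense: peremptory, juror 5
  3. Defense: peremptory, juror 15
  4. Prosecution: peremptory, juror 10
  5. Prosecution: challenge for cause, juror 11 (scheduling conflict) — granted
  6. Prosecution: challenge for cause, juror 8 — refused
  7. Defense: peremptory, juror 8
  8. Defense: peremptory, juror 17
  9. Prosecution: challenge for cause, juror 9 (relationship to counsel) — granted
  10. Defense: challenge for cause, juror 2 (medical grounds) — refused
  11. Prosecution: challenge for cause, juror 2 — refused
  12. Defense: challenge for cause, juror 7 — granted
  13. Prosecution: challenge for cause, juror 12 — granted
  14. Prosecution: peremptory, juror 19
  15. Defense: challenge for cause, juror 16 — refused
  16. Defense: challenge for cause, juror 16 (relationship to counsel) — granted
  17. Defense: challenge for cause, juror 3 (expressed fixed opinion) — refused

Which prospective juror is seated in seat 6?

14

Removed: #1, #5, #7, #8, #9, #10, #11, #12, #15, #16, #17, #19. (#2, #3 stay — for-cause denied.)
Filling seats in venire order through position 6: #2, #3, #4, #6, #13, #14.
So seat 6 is #14.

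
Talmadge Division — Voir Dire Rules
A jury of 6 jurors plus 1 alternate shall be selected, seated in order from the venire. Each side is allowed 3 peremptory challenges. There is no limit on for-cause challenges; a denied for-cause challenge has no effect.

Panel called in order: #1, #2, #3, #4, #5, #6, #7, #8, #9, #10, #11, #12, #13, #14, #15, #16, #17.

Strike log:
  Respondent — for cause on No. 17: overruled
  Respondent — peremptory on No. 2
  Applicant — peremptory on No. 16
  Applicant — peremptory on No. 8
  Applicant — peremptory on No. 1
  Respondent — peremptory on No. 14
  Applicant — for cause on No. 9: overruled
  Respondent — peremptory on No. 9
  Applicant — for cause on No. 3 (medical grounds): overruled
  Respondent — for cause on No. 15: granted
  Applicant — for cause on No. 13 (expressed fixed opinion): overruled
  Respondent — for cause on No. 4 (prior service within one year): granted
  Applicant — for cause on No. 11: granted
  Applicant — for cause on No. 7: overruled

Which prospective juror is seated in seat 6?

Removed: #1, #2, #4, #8, #9, #11, #14, #15, #16. (#3, #7, #13, #17 stay — for-cause denied.)
Seating in order: seats 1–6 → #3, #5, #6, #7, #10, #12; alternates → #13.
So seat 6 is #12.

12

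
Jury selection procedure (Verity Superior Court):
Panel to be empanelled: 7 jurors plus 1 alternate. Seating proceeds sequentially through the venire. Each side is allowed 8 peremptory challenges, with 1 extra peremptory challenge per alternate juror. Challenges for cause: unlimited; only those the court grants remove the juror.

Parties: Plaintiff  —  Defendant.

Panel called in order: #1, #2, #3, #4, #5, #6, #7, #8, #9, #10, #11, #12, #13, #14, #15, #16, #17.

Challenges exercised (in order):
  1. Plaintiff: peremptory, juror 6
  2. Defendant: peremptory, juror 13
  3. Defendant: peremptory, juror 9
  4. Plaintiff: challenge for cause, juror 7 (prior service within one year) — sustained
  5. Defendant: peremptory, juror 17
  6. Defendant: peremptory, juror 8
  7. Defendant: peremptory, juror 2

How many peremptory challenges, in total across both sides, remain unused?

Plaintiff allotment: 8 base + 1 × 1 alternate = 9. Defendant allotment: 8 base + 1 × 1 alternate = 9.
Plaintiff peremptories used: #6 — 1 (the for-cause on #7 doesn't count).
Defendant peremptories used: #13, #9, #17, #8, #2 — 5.
Remaining: (9 − 1) + (9 − 5) = 12.

12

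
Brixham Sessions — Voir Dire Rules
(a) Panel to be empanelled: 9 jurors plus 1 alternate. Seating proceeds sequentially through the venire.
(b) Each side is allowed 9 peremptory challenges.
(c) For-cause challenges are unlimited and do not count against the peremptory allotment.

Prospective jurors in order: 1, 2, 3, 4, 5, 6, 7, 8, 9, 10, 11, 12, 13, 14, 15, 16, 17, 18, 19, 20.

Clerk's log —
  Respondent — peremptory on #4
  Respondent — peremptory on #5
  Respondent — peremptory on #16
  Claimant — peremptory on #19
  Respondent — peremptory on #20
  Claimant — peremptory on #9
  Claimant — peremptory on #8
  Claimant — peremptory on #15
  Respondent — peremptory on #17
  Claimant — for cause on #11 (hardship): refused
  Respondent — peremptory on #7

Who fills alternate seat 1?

Removed: #4, #5, #7, #8, #9, #15, #16, #17, #19, #20. (#11 stays — for-cause denied.)
Filling seats in venire order through position 10: #1, #2, #3, #6, #10, #11, #12, #13, #14, #18.
So alternate 1 is #18.

18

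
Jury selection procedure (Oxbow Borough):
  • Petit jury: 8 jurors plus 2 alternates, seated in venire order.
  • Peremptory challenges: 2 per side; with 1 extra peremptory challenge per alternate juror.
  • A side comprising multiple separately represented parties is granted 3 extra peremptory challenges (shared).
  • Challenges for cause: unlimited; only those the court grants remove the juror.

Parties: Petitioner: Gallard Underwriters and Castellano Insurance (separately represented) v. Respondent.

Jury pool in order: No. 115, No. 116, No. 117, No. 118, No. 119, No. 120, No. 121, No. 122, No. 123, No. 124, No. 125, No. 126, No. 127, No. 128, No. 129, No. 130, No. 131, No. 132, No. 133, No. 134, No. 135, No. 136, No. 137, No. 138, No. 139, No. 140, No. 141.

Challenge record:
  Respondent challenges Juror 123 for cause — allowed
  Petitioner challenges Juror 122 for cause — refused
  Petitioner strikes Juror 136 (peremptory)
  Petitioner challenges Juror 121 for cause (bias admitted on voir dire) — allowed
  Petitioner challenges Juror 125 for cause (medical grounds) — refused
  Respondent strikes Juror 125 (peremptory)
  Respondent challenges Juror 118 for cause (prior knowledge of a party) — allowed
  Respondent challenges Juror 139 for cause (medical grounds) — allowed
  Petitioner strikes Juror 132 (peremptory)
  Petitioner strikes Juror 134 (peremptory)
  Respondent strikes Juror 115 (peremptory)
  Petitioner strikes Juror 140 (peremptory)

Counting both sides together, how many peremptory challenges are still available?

Petitioner allotment: 2 base + 1 × 2 alternates + 3 multi-party = 7. Respondent allotment: 2 base + 1 × 2 alternates = 4.
Petitioner peremptories used: #136, #132, #134, #140 — 4 (for-cause on #122, #121, #125 don't count).
Respondent peremptories used: #125, #115 — 2 (for-cause on #123, #118, #139 don't count).
Remaining: (7 − 4) + (4 − 2) = 5.

5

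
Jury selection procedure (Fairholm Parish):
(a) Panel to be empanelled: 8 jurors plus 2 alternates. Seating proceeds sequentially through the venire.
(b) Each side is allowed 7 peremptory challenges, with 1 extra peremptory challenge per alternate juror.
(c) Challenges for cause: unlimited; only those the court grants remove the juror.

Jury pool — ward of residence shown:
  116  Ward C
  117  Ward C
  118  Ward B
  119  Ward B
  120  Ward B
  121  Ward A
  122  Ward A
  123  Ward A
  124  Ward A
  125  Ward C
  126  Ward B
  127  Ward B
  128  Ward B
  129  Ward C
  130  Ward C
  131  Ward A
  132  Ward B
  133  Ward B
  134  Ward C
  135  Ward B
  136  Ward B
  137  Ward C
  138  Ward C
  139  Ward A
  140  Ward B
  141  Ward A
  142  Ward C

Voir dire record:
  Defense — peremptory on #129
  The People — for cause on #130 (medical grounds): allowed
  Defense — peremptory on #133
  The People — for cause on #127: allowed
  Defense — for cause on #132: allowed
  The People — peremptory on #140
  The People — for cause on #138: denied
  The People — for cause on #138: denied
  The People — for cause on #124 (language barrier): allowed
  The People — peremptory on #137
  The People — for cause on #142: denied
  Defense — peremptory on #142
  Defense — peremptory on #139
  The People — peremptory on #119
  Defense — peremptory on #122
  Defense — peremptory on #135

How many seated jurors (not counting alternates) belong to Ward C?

Removed: #119, #122, #124, #127, #129, #130, #132, #133, #135, #137, #139, #140, #142.
Seated jurors 1–8: #116, #117, #118, #120, #121, #123, #125, #126 (alternates #128, #131 not counted).
Of those, in Ward C: #116, #117, #125 → 3.

3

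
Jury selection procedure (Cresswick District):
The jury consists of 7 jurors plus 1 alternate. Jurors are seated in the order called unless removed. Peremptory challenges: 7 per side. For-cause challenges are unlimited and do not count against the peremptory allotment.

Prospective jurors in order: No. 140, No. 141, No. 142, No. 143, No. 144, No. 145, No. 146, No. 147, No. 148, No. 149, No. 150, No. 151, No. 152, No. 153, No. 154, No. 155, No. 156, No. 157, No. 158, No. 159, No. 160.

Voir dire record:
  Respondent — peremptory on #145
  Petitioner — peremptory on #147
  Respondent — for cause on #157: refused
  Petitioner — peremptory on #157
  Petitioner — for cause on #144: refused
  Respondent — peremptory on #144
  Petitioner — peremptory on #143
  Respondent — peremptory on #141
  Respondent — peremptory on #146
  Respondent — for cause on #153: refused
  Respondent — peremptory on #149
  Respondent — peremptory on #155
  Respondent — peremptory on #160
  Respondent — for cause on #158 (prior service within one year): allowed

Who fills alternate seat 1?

Removed: #141, #143, #144, #145, #146, #147, #149, #155, #157, #158, #160. (#153 stays — for-cause denied.)
Seating in order: seats 1–7 → #140, #142, #148, #150, #151, #152, #153; alternates → #154.
So alternate 1 is #154.

154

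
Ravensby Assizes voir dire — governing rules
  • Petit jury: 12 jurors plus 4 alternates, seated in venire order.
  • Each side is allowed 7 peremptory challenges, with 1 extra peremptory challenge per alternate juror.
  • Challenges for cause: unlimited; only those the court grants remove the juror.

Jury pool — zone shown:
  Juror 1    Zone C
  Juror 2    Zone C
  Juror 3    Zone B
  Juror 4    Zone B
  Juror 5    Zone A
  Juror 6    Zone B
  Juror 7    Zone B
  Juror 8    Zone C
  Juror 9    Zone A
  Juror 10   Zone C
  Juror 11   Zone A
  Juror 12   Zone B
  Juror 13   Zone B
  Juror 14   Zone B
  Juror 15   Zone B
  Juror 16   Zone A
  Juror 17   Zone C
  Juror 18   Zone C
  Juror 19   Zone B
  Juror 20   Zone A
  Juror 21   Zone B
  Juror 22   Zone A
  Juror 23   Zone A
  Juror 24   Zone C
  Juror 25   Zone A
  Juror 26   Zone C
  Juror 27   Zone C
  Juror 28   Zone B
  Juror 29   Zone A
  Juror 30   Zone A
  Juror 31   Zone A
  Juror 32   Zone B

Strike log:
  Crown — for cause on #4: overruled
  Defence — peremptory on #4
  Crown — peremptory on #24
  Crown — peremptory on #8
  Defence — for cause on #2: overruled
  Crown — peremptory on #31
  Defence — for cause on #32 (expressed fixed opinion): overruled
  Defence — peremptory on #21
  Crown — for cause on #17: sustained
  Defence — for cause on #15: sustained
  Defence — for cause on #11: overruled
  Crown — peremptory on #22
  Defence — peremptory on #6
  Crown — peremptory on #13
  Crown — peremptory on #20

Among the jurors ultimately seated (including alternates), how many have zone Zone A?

Removed: #4, #6, #8, #13, #15, #17, #20, #21, #22, #24, #31.
Seated (16 incl. alternates): #1, #2, #3, #5, #7, #9, #10, #11, #12, #14, #16, #18, #19, #23, #25, #26.
Of those, in Zone A: #5, #9, #11, #16, #23, #25 → 6.

6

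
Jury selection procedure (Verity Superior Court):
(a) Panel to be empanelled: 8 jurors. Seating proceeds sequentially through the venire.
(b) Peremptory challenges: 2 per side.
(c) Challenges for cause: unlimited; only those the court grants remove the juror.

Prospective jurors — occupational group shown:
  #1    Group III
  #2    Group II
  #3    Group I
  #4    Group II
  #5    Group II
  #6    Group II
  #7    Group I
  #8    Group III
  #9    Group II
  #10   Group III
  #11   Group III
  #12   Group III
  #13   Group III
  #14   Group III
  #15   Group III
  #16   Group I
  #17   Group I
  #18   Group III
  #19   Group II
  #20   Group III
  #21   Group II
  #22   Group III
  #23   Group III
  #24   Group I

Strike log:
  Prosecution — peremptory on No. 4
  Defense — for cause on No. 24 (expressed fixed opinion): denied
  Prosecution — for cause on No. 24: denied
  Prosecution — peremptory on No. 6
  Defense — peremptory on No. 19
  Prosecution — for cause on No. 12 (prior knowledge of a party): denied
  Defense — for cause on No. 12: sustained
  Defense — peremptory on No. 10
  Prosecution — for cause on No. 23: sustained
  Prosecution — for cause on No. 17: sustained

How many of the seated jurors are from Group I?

Removed: #4, #6, #10, #12, #17, #19, #23.
Seated jurors 1–8: #1, #2, #3, #5, #7, #8, #9, #11.
Of those, in Group I: #3, #7 → 2.

2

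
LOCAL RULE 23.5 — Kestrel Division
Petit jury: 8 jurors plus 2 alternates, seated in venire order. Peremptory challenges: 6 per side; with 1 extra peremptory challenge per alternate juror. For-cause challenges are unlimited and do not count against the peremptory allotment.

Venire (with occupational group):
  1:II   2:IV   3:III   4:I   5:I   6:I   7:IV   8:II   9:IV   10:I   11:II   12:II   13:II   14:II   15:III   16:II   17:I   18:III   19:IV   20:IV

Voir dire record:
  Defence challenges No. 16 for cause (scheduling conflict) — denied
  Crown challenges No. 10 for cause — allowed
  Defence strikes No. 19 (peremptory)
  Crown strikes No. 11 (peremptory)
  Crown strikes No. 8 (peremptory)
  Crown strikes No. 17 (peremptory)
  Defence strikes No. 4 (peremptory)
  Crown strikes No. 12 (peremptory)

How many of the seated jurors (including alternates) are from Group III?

2

Removed: #4, #8, #10, #11, #12, #17, #19.
Seated (10 incl. alternates): #1, #2, #3, #5, #6, #7, #9, #13, #14, #15.
Of those, in Group III: #3, #15 → 2.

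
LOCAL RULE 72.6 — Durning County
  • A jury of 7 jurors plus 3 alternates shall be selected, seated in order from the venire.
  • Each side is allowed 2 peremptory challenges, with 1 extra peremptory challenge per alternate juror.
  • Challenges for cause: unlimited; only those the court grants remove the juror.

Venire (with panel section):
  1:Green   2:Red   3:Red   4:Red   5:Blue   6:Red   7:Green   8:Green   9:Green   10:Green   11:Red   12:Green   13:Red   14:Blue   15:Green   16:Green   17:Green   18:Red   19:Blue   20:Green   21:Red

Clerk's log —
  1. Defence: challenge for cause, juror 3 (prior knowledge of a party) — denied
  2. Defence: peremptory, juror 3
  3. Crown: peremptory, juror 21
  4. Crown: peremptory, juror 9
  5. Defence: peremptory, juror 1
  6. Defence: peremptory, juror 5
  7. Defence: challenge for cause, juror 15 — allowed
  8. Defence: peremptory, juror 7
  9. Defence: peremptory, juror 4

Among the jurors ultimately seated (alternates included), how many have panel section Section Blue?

1

Removed: #1, #3, #4, #5, #7, #9, #15, #21.
Seated (10 incl. alternates): #2, #6, #8, #10, #11, #12, #13, #14, #16, #17.
Of those, in Section Blue: #14 → 1.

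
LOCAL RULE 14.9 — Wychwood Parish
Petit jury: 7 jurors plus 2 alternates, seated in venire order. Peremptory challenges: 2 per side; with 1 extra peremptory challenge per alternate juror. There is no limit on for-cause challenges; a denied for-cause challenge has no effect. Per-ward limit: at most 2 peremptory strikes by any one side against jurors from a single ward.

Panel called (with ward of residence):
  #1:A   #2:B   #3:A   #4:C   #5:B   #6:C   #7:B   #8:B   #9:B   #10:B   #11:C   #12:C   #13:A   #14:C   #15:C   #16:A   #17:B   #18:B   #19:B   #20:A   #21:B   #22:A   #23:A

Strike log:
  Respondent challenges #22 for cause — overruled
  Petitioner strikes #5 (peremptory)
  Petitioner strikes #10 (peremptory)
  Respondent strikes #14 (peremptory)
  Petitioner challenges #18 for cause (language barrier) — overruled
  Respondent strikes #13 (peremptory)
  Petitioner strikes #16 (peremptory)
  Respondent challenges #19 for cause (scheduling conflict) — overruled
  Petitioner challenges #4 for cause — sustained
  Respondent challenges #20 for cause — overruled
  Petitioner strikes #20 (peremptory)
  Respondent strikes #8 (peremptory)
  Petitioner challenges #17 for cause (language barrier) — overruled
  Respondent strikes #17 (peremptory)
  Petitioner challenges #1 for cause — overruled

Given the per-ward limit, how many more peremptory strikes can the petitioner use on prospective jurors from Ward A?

0

Petitioner peremptories so far: #5, #10, #16, #20 — 4 of 4 used, 0 left overall.
Against Ward A: #16, #20 — 2 used; per-ward cap 2 leaves 0.
Binding limit: min(0, 0) = 0.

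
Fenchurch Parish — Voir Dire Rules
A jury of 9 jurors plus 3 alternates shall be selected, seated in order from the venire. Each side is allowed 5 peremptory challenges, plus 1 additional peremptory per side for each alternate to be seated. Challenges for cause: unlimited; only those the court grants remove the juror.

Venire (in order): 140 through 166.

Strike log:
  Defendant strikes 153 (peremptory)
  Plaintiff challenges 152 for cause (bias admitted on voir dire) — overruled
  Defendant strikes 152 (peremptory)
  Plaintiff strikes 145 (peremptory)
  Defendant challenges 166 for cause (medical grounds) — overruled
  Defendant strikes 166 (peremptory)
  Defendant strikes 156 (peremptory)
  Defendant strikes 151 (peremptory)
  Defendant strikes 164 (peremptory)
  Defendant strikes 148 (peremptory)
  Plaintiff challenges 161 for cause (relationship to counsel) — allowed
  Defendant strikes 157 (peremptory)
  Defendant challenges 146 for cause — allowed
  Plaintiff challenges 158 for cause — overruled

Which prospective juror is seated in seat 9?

154

Removed: #145, #146, #148, #151, #152, #153, #156, #157, #161, #164, #166. (#158 stays — for-cause denied.)
Filling seats in venire order through position 9: #140, #141, #142, #143, #144, #147, #149, #150, #154.
So seat 9 is #154.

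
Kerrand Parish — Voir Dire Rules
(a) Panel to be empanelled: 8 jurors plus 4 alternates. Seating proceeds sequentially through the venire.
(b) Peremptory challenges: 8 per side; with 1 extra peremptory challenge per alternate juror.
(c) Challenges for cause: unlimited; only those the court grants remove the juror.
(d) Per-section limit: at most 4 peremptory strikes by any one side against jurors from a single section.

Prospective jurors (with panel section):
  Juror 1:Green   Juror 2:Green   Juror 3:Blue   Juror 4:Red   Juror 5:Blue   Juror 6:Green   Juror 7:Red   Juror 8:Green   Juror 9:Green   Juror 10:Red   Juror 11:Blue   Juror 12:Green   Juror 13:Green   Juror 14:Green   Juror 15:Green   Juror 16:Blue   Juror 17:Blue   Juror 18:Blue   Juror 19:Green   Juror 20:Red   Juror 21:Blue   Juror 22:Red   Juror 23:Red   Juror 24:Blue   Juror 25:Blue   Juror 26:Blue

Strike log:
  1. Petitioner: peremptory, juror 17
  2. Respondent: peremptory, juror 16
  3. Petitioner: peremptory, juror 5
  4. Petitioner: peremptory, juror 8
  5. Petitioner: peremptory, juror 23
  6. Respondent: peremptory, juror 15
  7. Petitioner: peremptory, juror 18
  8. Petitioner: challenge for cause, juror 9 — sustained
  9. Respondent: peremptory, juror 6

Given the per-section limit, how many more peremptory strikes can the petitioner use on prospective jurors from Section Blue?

Petitioner peremptories so far: #17, #5, #8, #23, #18 — 5 of 12 used, 7 left overall.
Against Section Blue: #17, #5, #18 — 3 used; per-section cap 4 leaves 1.
Binding limit: min(7, 1) = 1.

1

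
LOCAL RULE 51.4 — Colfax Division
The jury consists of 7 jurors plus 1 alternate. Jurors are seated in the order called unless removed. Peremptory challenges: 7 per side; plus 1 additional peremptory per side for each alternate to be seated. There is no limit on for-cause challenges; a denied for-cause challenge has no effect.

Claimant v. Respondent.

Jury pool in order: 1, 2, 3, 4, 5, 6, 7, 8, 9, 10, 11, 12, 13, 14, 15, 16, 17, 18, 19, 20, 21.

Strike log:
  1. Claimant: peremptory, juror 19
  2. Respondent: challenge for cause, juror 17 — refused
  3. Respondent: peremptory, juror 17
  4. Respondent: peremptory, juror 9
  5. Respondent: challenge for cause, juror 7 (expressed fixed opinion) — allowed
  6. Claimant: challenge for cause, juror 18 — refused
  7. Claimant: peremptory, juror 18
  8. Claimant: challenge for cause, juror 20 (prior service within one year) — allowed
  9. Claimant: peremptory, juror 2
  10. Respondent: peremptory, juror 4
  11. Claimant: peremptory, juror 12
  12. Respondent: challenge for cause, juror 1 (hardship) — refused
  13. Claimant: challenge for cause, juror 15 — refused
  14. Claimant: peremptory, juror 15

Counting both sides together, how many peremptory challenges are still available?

Claimant allotment: 7 base + 1 × 1 alternate = 8. Respondent allotment: 7 base + 1 × 1 alternate = 8.
Claimant peremptories used: #19, #18, #2, #12, #15 — 5 (for-cause on #18, #20, #15 don't count).
Respondent peremptories used: #17, #9, #4 — 3 (for-cause on #17, #7, #1 don't count).
Remaining: (8 − 5) + (8 − 3) = 8.

8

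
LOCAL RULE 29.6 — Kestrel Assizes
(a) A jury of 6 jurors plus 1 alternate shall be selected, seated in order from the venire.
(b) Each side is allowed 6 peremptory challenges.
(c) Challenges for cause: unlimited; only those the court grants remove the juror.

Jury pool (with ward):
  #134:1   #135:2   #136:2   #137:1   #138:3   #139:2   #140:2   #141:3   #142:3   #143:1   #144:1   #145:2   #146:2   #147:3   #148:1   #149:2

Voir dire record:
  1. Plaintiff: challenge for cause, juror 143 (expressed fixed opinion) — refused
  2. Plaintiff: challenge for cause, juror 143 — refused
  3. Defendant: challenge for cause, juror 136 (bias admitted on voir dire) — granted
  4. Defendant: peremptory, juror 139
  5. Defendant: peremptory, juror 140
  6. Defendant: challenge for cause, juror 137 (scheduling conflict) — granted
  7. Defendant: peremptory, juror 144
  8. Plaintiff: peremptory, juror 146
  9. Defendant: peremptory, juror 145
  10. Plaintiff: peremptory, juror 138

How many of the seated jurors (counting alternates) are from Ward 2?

Removed: #136, #137, #138, #139, #140, #144, #145, #146.
Seated (7 incl. alternates): #134, #135, #141, #142, #143, #147, #148.
Of those, in Ward 2: #135 → 1.

1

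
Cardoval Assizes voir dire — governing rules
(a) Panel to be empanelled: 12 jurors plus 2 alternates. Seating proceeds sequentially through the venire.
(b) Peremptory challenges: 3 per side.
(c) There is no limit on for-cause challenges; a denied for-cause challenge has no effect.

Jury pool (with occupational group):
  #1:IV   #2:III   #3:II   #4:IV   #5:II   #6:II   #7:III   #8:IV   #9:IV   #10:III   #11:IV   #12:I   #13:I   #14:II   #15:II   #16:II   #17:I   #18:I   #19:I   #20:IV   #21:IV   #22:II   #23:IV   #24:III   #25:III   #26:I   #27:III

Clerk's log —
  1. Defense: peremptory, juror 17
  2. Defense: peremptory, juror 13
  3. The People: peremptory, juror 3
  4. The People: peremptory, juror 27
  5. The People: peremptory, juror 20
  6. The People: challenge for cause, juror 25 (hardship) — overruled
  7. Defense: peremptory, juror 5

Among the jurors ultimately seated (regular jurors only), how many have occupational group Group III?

Removed: #3, #5, #13, #17, #20, #27.
Seated jurors 1–12: #1, #2, #4, #6, #7, #8, #9, #10, #11, #12, #14, #15 (alternates #16, #18 not counted).
Of those, in Group III: #2, #7, #10 → 3.

3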